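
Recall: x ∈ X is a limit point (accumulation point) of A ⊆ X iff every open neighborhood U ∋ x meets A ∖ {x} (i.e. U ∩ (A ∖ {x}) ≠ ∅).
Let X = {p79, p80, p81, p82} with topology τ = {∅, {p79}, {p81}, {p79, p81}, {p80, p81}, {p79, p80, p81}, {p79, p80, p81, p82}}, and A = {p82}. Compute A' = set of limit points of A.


A' = ∅

For each x ∈ X, list the open sets U ∈ τ with x ∈ U, then check whether U ∩ (A ∖ {x}) ≠ ∅ for every such U.
  x = p79: open {p79} ∋ x has {p79} ∩ (A ∖ {p79}) = ∅, so x is NOT a limit point.
  x = p80: open {p80, p81} ∋ x has {p80, p81} ∩ (A ∖ {p80}) = ∅, so x is NOT a limit point.
  x = p81: open {p81} ∋ x has {p81} ∩ (A ∖ {p81}) = ∅, so x is NOT a limit point.
  x = p82: open {p79, p80, p81, p82} ∋ x has {p79, p80, p81, p82} ∩ (A ∖ {p82}) = ∅, so x is NOT a limit point.
Collecting: A' = ∅.


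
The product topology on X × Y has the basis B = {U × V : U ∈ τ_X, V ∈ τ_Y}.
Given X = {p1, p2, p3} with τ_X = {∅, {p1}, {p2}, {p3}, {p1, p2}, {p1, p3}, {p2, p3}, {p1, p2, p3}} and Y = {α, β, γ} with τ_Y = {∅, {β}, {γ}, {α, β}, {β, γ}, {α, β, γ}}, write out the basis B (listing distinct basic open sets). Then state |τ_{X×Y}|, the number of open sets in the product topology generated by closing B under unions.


Basis B = {∅ × ∅, {p1} × {β}, {p1} × {γ}, {p2} × {β}, {p2} × {γ}, {p3} × {β}, {p3} × {γ}, {p1} × {α, β}, {p1} × {β, γ}, {p1, p2} × {β}, {p1, p3} × {β}, {p1, p2} × {γ}, {p1, p3} × {γ}, {p2} × {α, β}, {p2} × {β, γ}, {p2, p3} × {β}, {p2, p3} × {γ}, {p3} × {α, β}, {p3} × {β, γ}, {p1} × {α, β, γ}, {p1, p2, p3} × {β}, {p1, p2, p3} × {γ}, {p2} × {α, β, γ}, {p3} × {α, β, γ}, {p1, p2} × {α, β}, {p1, p3} × {α, β}, {p1, p2} × {β, γ}, {p1, p3} × {β, γ}, {p2, p3} × {α, β}, {p2, p3} × {β, γ}, {p1, p2} × {α, β, γ}, {p1, p3} × {α, β, γ}, {p1, p2, p3} × {α, β}, {p1, p2, p3} × {β, γ}, {p2, p3} × {α, β, γ}, {p1, p2, p3} × {α, β, γ}}; |τ_{X×Y}| = 216.

Enumerate products U × V with U ∈ τ_X, V ∈ τ_Y (deduplicated):
  ∅ × ∅ = {} (∅)
  {p1} × {β} = {(p1,β)}
  {p1} × {γ} = {(p1,γ)}
  {p2} × {β} = {(p2,β)}
  {p2} × {γ} = {(p2,γ)}
  {p3} × {β} = {(p3,β)}
  {p3} × {γ} = {(p3,γ)}
  {p1} × {α, β} = {(p1,α), (p1,β)}
  {p1} × {β, γ} = {(p1,β), (p1,γ)}
  {p1, p2} × {β} = {(p1,β), (p2,β)}
  {p1, p3} × {β} = {(p1,β), (p3,β)}
  {p1, p2} × {γ} = {(p1,γ), (p2,γ)}
  {p1, p3} × {γ} = {(p1,γ), (p3,γ)}
  {p2} × {α, β} = {(p2,α), (p2,β)}
  {p2} × {β, γ} = {(p2,β), (p2,γ)}
  {p2, p3} × {β} = {(p2,β), (p3,β)}
  {p2, p3} × {γ} = {(p2,γ), (p3,γ)}
  {p3} × {α, β} = {(p3,α), (p3,β)}
  {p3} × {β, γ} = {(p3,β), (p3,γ)}
  {p1} × {α, β, γ} = {(p1,α), (p1,β), (p1,γ)}
  {p1, p2, p3} × {β} = {(p1,β), (p2,β), (p3,β)}
  {p1, p2, p3} × {γ} = {(p1,γ), (p2,γ), (p3,γ)}
  {p2} × {α, β, γ} = {(p2,α), (p2,β), (p2,γ)}
  {p3} × {α, β, γ} = {(p3,α), (p3,β), (p3,γ)}
  {p1, p2} × {α, β} = {(p1,α), (p1,β), (p2,α), (p2,β)}
  {p1, p3} × {α, β} = {(p1,α), (p1,β), (p3,α), (p3,β)}
  {p1, p2} × {β, γ} = {(p1,β), (p1,γ), (p2,β), (p2,γ)}
  {p1, p3} × {β, γ} = {(p1,β), (p1,γ), (p3,β), (p3,γ)}
  {p2, p3} × {α, β} = {(p2,α), (p2,β), (p3,α), (p3,β)}
  {p2, p3} × {β, γ} = {(p2,β), (p2,γ), (p3,β), (p3,γ)}
  {p1, p2} × {α, β, γ} = {(p1,α), (p1,β), (p1,γ), (p2,α), (p2,β), (p2,γ)}
  {p1, p3} × {α, β, γ} = {(p1,α), (p1,β), (p1,γ), (p3,α), (p3,β), (p3,γ)}
  {p1, p2, p3} × {α, β} = {(p1,α), (p1,β), (p2,α), (p2,β), (p3,α), (p3,β)}
  {p1, p2, p3} × {β, γ} = {(p1,β), (p1,γ), (p2,β), (p2,γ), (p3,β), (p3,γ)}
  {p2, p3} × {α, β, γ} = {(p2,α), (p2,β), (p2,γ), (p3,α), (p3,β), (p3,γ)}
  {p1, p2, p3} × {α, β, γ} = {(p1,α), (p1,β), (p1,γ), (p2,α), (p2,β), (p2,γ), (p3,α), (p3,β), (p3,γ)}
These 36 distinct sets form the basis B.
Close under arbitrary unions to get τ_{X×Y}; counting gives |τ_{X×Y}| = 216.


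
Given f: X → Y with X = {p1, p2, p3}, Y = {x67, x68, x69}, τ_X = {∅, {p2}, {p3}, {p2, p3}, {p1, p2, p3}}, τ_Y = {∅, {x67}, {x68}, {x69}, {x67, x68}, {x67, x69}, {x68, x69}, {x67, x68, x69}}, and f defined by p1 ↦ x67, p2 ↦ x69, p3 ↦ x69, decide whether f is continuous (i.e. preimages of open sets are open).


f is NOT continuous.

Compute f^{-1}(U) for each U ∈ τ_Y:
  U = ∅: f^{-1}(U) = ∅ ∈ τ_X ✓.
  U = {x67}: f^{-1}(U) = {p1} ∉ τ_X ✗.
  U = {x68}: f^{-1}(U) = ∅ ∈ τ_X ✓.
  U = {x69}: f^{-1}(U) = {p2, p3} ∈ τ_X ✓.
  U = {x67, x68}: f^{-1}(U) = {p1} ∉ τ_X ✗.
  U = {x67, x69}: f^{-1}(U) = {p1, p2, p3} ∈ τ_X ✓.
  U = {x68, x69}: f^{-1}(U) = {p2, p3} ∈ τ_X ✓.
  U = {x67, x68, x69}: f^{-1}(U) = {p1, p2, p3} ∈ τ_X ✓.
Found U = {x67} with f^{-1}(U) = {p1} not in τ_X. Therefore f is NOT continuous.


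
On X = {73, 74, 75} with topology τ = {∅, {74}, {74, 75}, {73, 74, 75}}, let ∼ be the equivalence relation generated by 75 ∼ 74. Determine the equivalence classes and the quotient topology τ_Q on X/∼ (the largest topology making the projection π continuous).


X/∼ = {[73], [74=75]}; |τ_Q| = 3.

Equivalence classes: [73], [74=75].
Quotient map π: X → X/∼ sends 73 ↦ [73], 74 ↦ [74=75], 75 ↦ [74=75].
For each subset V ⊆ X/∼, compute π^{-1}(V) ⊆ X and check whether π^{-1}(V) ∈ τ. V is open in τ_Q iff π^{-1}(V) ∈ τ.
  V = {}: π^{-1}(V) = ∅ ∈ τ ✓.
  V = {[73]}: π^{-1}(V) = {73} ∉ τ ✗.
  V = {[74=75]}: π^{-1}(V) = {74, 75} ∈ τ ✓.
  V = {[73], [74=75]}: π^{-1}(V) = {73, 74, 75} ∈ τ ✓.
Open sets in the quotient: τ_Q = {{}, {[74=75]}, {[73], [74=75]}} (3 elements).


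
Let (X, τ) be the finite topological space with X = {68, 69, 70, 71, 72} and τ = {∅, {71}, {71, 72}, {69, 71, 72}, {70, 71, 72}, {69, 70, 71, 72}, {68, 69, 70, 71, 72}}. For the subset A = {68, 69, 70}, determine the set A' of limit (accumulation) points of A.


A' = {68}

For each x ∈ X, list the open sets U ∈ τ with x ∈ U, then check whether U ∩ (A ∖ {x}) ≠ ∅ for every such U.
  x = 68: opens ∋ x are {68, 69, 70, 71, 72}; each meets A ∖ {68}, so x IS a limit point.
  x = 69: open {69, 71, 72} ∋ x has {69, 71, 72} ∩ (A ∖ {69}) = ∅, so x is NOT a limit point.
  x = 70: open {70, 71, 72} ∋ x has {70, 71, 72} ∩ (A ∖ {70}) = ∅, so x is NOT a limit point.
  x = 71: open {71} ∋ x has {71} ∩ (A ∖ {71}) = ∅, so x is NOT a limit point.
  x = 72: open {71, 72} ∋ x has {71, 72} ∩ (A ∖ {72}) = ∅, so x is NOT a limit point.
Collecting: A' = {68}.


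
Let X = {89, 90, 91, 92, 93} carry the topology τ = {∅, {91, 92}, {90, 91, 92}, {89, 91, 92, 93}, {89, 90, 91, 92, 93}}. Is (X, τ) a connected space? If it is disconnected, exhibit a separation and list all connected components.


(X, τ) is connected.

Find clopen sets (U ∈ τ with X ∖ U ∈ τ):
  U = ∅, X ∖ U = {89, 90, 91, 92, 93} — both open, so U is clopen.
  U = {89, 90, 91, 92, 93}, X ∖ U = ∅ — both open, so U is clopen.
Only trivial clopens (∅ and X) exist, so (X, τ) is connected.
Compute connected components by grouping points that agree on all clopens:
  component: {89, 90, 91, 92, 93}


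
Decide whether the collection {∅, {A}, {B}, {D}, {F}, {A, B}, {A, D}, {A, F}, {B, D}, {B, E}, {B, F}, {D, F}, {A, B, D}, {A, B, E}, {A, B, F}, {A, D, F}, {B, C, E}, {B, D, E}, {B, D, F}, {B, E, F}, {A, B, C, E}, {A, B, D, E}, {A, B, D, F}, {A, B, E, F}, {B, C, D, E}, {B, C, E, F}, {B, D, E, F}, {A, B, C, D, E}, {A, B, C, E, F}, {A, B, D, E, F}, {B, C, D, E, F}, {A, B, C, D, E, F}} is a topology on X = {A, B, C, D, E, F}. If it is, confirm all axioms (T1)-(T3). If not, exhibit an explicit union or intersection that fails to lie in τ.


τ IS a topology on X.

Axiom (T1): ∅ ∈ τ? Yes; X ∈ τ? Yes.
Axiom (T2/T3): check pairwise unions and intersections of members of τ.
All pairwise intersections and unions checked — each lies in τ. Therefore τ satisfies (T1), (T2), (T3): it IS a topology on X.


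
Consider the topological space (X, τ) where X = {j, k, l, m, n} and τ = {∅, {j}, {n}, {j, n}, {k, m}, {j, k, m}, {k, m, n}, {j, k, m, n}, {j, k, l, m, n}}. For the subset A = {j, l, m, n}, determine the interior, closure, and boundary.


int(A) = {j, n}, cl(A) = {j, k, l, m, n}, ∂A = {k, l, m}.

Closed sets in (X, τ) are complements of opens:
  closed(X, τ) = {∅, {l}, {j, l}, {l, n}, {j, l, n}, {k, l, m}, {j, k, l, m}, {k, l, m, n}, {j, k, l, m, n}}.
int(A) = ⋃ {U ∈ τ : U ⊆ A}. Opens contained in A: ∅, {j}, {n}, {j, n}.
Taking the union of these: int(A) = {j, n}.
cl(A) = ⋂ {C closed : A ⊆ C}. Closed sets containing A: {j, k, l, m, n}.
Intersecting these: cl(A) = {j, k, l, m, n}.
∂A = cl(A) ∖ int(A) = {j, k, l, m, n} ∖ {j, n} = {k, l, m}.


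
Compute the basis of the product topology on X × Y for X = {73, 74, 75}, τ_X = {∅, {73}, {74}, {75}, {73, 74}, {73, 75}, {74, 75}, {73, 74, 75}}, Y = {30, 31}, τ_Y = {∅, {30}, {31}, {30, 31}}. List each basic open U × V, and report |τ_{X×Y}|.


Basis B = {∅ × ∅, {73} × {30}, {73} × {31}, {74} × {30}, {74} × {31}, {75} × {30}, {75} × {31}, {73} × {30, 31}, {73, 74} × {30}, {73, 75} × {30}, {73, 74} × {31}, {73, 75} × {31}, {74} × {30, 31}, {74, 75} × {30}, {74, 75} × {31}, {75} × {30, 31}, {73, 74, 75} × {30}, {73, 74, 75} × {31}, {73, 74} × {30, 31}, {73, 75} × {30, 31}, {74, 75} × {30, 31}, {73, 74, 75} × {30, 31}}; |τ_{X×Y}| = 64.

Enumerate products U × V with U ∈ τ_X, V ∈ τ_Y (deduplicated):
  ∅ × ∅ = {} (∅)
  {73} × {30} = {(73,30)}
  {73} × {31} = {(73,31)}
  {74} × {30} = {(74,30)}
  {74} × {31} = {(74,31)}
  {75} × {30} = {(75,30)}
  {75} × {31} = {(75,31)}
  {73} × {30, 31} = {(73,30), (73,31)}
  {73, 74} × {30} = {(73,30), (74,30)}
  {73, 75} × {30} = {(73,30), (75,30)}
  {73, 74} × {31} = {(73,31), (74,31)}
  {73, 75} × {31} = {(73,31), (75,31)}
  {74} × {30, 31} = {(74,30), (74,31)}
  {74, 75} × {30} = {(74,30), (75,30)}
  {74, 75} × {31} = {(74,31), (75,31)}
  {75} × {30, 31} = {(75,30), (75,31)}
  {73, 74, 75} × {30} = {(73,30), (74,30), (75,30)}
  {73, 74, 75} × {31} = {(73,31), (74,31), (75,31)}
  {73, 74} × {30, 31} = {(73,30), (73,31), (74,30), (74,31)}
  {73, 75} × {30, 31} = {(73,30), (73,31), (75,30), (75,31)}
  {74, 75} × {30, 31} = {(74,30), (74,31), (75,30), (75,31)}
  {73, 74, 75} × {30, 31} = {(73,30), (73,31), (74,30), (74,31), (75,30), (75,31)}
These 22 distinct sets form the basis B.
Close under arbitrary unions to get τ_{X×Y}; counting gives |τ_{X×Y}| = 64.


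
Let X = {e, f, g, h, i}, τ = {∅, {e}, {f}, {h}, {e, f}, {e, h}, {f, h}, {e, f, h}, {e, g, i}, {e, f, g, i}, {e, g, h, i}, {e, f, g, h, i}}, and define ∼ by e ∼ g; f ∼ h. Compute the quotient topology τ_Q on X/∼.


X/∼ = {[e=g], [f=h], [i]}; |τ_Q| = 4.

Equivalence classes: [e=g], [f=h], [i].
Quotient map π: X → X/∼ sends e ↦ [e=g], f ↦ [f=h], g ↦ [e=g], h ↦ [f=h], i ↦ [i].
For each subset V ⊆ X/∼, compute π^{-1}(V) ⊆ X and check whether π^{-1}(V) ∈ τ. V is open in τ_Q iff π^{-1}(V) ∈ τ.
  V = {}: π^{-1}(V) = ∅ ∈ τ ✓.
  V = {[e=g]}: π^{-1}(V) = {e, g} ∉ τ ✗.
  V = {[f=h]}: π^{-1}(V) = {f, h} ∈ τ ✓.
  V = {[e=g], [f=h]}: π^{-1}(V) = {e, f, g, h} ∉ τ ✗.
  V = {[i]}: π^{-1}(V) = {i} ∉ τ ✗.
  V = {[e=g], [i]}: π^{-1}(V) = {e, g, i} ∈ τ ✓.
  V = {[f=h], [i]}: π^{-1}(V) = {f, h, i} ∉ τ ✗.
  V = {[e=g], [f=h], [i]}: π^{-1}(V) = {e, f, g, h, i} ∈ τ ✓.
Open sets in the quotient: τ_Q = {{}, {[f=h]}, {[e=g], [i]}, {[e=g], [f=h], [i]}} (4 elements).


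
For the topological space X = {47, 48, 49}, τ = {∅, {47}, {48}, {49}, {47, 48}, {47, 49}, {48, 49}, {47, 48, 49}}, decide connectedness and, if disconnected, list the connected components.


(X, τ) is disconnected; components = [{47}, {48}, {49}].

Find clopen sets (U ∈ τ with X ∖ U ∈ τ):
  U = ∅, X ∖ U = {47, 48, 49} — both open, so U is clopen.
  U = {47}, X ∖ U = {48, 49} — both open, so U is clopen.
  U = {48}, X ∖ U = {47, 49} — both open, so U is clopen.
  U = {49}, X ∖ U = {47, 48} — both open, so U is clopen.
  U = {47, 48}, X ∖ U = {49} — both open, so U is clopen.
  U = {47, 49}, X ∖ U = {48} — both open, so U is clopen.
  U = {48, 49}, X ∖ U = {47} — both open, so U is clopen.
  U = {47, 48, 49}, X ∖ U = ∅ — both open, so U is clopen.
Nontrivial clopen(s) exist: e.g. {48}. So (X, τ) is disconnected.
Compute connected components by grouping points that agree on all clopens:
  component: {47}
  component: {48}
  component: {49}


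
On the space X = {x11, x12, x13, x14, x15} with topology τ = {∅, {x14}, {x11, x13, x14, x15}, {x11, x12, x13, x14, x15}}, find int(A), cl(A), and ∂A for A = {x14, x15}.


int(A) = {x14}, cl(A) = {x11, x12, x13, x14, x15}, ∂A = {x11, x12, x13, x15}.

Closed sets in (X, τ) are complements of opens:
  closed(X, τ) = {∅, {x12}, {x11, x12, x13, x15}, {x11, x12, x13, x14, x15}}.
int(A) = ⋃ {U ∈ τ : U ⊆ A}. Opens contained in A: ∅, {x14}.
Taking the union of these: int(A) = {x14}.
cl(A) = ⋂ {C closed : A ⊆ C}. Closed sets containing A: {x11, x12, x13, x14, x15}.
Intersecting these: cl(A) = {x11, x12, x13, x14, x15}.
∂A = cl(A) ∖ int(A) = {x11, x12, x13, x14, x15} ∖ {x14} = {x11, x12, x13, x15}.


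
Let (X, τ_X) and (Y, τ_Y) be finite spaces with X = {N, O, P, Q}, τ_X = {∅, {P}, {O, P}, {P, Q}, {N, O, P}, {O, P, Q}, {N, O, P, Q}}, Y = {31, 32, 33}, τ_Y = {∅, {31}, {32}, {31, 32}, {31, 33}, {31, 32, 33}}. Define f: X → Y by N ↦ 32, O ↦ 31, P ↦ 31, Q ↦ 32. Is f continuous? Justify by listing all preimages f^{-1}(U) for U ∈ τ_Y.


f is NOT continuous.

Compute f^{-1}(U) for each U ∈ τ_Y:
  U = ∅: f^{-1}(U) = ∅ ∈ τ_X ✓.
  U = {31}: f^{-1}(U) = {O, P} ∈ τ_X ✓.
  U = {32}: f^{-1}(U) = {N, Q} ∉ τ_X ✗.
  U = {31, 32}: f^{-1}(U) = {N, O, P, Q} ∈ τ_X ✓.
  U = {31, 33}: f^{-1}(U) = {O, P} ∈ τ_X ✓.
  U = {31, 32, 33}: f^{-1}(U) = {N, O, P, Q} ∈ τ_X ✓.
Found U = {32} with f^{-1}(U) = {N, Q} not in τ_X. Therefore f is NOT continuous.


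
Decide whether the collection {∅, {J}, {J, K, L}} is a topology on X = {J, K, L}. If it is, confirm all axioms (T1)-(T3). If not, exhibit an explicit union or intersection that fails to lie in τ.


τ IS a topology on X.

Axiom (T1): ∅ ∈ τ? Yes; X ∈ τ? Yes.
Axiom (T2/T3): check pairwise unions and intersections of members of τ.
All pairwise intersections and unions checked — each lies in τ. Therefore τ satisfies (T1), (T2), (T3): it IS a topology on X.


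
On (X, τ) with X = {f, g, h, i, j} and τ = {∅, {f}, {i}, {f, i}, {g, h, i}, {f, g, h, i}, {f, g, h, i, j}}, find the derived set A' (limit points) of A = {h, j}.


A' = {g, j}

For each x ∈ X, list the open sets U ∈ τ with x ∈ U, then check whether U ∩ (A ∖ {x}) ≠ ∅ for every such U.
  x = f: open {f} ∋ x has {f} ∩ (A ∖ {f}) = ∅, so x is NOT a limit point.
  x = g: opens ∋ x are {g, h, i}, {f, g, h, i}, {f, g, h, i, j}; each meets A ∖ {g}, so x IS a limit point.
  x = h: open {g, h, i} ∋ x has {g, h, i} ∩ (A ∖ {h}) = ∅, so x is NOT a limit point.
  x = i: open {i} ∋ x has {i} ∩ (A ∖ {i}) = ∅, so x is NOT a limit point.
  x = j: opens ∋ x are {f, g, h, i, j}; each meets A ∖ {j}, so x IS a limit point.
Collecting: A' = {g, j}.


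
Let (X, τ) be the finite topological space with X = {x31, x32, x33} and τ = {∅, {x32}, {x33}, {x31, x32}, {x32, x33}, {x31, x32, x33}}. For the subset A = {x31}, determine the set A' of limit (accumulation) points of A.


A' = ∅

For each x ∈ X, list the open sets U ∈ τ with x ∈ U, then check whether U ∩ (A ∖ {x}) ≠ ∅ for every such U.
  x = x31: open {x31, x32} ∋ x has {x31, x32} ∩ (A ∖ {x31}) = ∅, so x is NOT a limit point.
  x = x32: open {x32} ∋ x has {x32} ∩ (A ∖ {x32}) = ∅, so x is NOT a limit point.
  x = x33: open {x33} ∋ x has {x33} ∩ (A ∖ {x33}) = ∅, so x is NOT a limit point.
Collecting: A' = ∅.


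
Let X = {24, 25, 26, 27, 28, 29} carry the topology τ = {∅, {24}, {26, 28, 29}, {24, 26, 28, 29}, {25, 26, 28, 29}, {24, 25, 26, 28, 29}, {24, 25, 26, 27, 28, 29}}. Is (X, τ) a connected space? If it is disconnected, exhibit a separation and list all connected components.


(X, τ) is connected.

Find clopen sets (U ∈ τ with X ∖ U ∈ τ):
  U = ∅, X ∖ U = {24, 25, 26, 27, 28, 29} — both open, so U is clopen.
  U = {24, 25, 26, 27, 28, 29}, X ∖ U = ∅ — both open, so U is clopen.
Only trivial clopens (∅ and X) exist, so (X, τ) is connected.
Compute connected components by grouping points that agree on all clopens:
  component: {24, 25, 26, 27, 28, 29}


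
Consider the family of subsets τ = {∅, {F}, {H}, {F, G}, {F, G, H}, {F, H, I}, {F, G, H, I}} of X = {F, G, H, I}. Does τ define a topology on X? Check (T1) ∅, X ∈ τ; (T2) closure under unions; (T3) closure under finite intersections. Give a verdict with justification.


τ is NOT a topology on X.

Axiom (T1): ∅ ∈ τ? Yes; X ∈ τ? Yes.
Axiom (T2/T3): check pairwise unions and intersections of members of τ.
Counterexample for (T2): {F} ∪ {H} = {F, H} ∉ τ. Therefore τ is NOT a topology.


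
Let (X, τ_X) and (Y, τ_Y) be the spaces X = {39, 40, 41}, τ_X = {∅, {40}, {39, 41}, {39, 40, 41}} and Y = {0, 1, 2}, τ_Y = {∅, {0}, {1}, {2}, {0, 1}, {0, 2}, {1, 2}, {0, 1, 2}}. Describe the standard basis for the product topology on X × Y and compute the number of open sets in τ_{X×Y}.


Basis B = {∅ × ∅, {40} × {0}, {40} × {1}, {40} × {2}, {39, 41} × {0}, {39, 41} × {1}, {39, 41} × {2}, {40} × {0, 1}, {40} × {0, 2}, {40} × {1, 2}, {39, 40, 41} × {0}, {39, 40, 41} × {1}, {39, 40, 41} × {2}, {40} × {0, 1, 2}, {39, 41} × {0, 1}, {39, 41} × {0, 2}, {39, 41} × {1, 2}, {39, 41} × {0, 1, 2}, {39, 40, 41} × {0, 1}, {39, 40, 41} × {0, 2}, {39, 40, 41} × {1, 2}, {39, 40, 41} × {0, 1, 2}}; |τ_{X×Y}| = 64.

Enumerate products U × V with U ∈ τ_X, V ∈ τ_Y (deduplicated):
  ∅ × ∅ = {} (∅)
  {40} × {0} = {(40,0)}
  {40} × {1} = {(40,1)}
  {40} × {2} = {(40,2)}
  {39, 41} × {0} = {(39,0), (41,0)}
  {39, 41} × {1} = {(39,1), (41,1)}
  {39, 41} × {2} = {(39,2), (41,2)}
  {40} × {0, 1} = {(40,0), (40,1)}
  {40} × {0, 2} = {(40,0), (40,2)}
  {40} × {1, 2} = {(40,1), (40,2)}
  {39, 40, 41} × {0} = {(39,0), (40,0), (41,0)}
  {39, 40, 41} × {1} = {(39,1), (40,1), (41,1)}
  {39, 40, 41} × {2} = {(39,2), (40,2), (41,2)}
  {40} × {0, 1, 2} = {(40,0), (40,1), (40,2)}
  {39, 41} × {0, 1} = {(39,0), (39,1), (41,0), (41,1)}
  {39, 41} × {0, 2} = {(39,0), (39,2), (41,0), (41,2)}
  {39, 41} × {1, 2} = {(39,1), (39,2), (41,1), (41,2)}
  {39, 41} × {0, 1, 2} = {(39,0), (39,1), (39,2), (41,0), (41,1), (41,2)}
  {39, 40, 41} × {0, 1} = {(39,0), (39,1), (40,0), (40,1), (41,0), (41,1)}
  {39, 40, 41} × {0, 2} = {(39,0), (39,2), (40,0), (40,2), (41,0), (41,2)}
  {39, 40, 41} × {1, 2} = {(39,1), (39,2), (40,1), (40,2), (41,1), (41,2)}
  {39, 40, 41} × {0, 1, 2} = {(39,0), (39,1), (39,2), (40,0), (40,1), (40,2), (41,0), (41,1), (41,2)}
These 22 distinct sets form the basis B.
Close under arbitrary unions to get τ_{X×Y}; counting gives |τ_{X×Y}| = 64.


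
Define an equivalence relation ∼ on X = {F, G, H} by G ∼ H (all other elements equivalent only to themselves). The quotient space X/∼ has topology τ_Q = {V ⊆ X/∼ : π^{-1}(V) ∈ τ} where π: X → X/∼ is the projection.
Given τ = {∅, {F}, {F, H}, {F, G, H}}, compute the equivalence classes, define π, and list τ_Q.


X/∼ = {[F], [G=H]}; |τ_Q| = 3.

Equivalence classes: [F], [G=H].
Quotient map π: X → X/∼ sends F ↦ [F], G ↦ [G=H], H ↦ [G=H].
For each subset V ⊆ X/∼, compute π^{-1}(V) ⊆ X and check whether π^{-1}(V) ∈ τ. V is open in τ_Q iff π^{-1}(V) ∈ τ.
  V = {}: π^{-1}(V) = ∅ ∈ τ ✓.
  V = {[F]}: π^{-1}(V) = {F} ∈ τ ✓.
  V = {[G=H]}: π^{-1}(V) = {G, H} ∉ τ ✗.
  V = {[F], [G=H]}: π^{-1}(V) = {F, G, H} ∈ τ ✓.
Open sets in the quotient: τ_Q = {{}, {[F]}, {[F], [G=H]}} (3 elements).


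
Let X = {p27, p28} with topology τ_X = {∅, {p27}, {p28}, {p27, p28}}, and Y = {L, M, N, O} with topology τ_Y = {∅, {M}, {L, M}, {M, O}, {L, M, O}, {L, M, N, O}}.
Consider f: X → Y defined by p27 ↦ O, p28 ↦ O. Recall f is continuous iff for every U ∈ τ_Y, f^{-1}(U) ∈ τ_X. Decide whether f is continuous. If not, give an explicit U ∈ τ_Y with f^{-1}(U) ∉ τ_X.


f IS continuous.

Compute f^{-1}(U) for each U ∈ τ_Y:
  U = ∅: f^{-1}(U) = ∅ ∈ τ_X ✓.
  U = {M}: f^{-1}(U) = ∅ ∈ τ_X ✓.
  U = {L, M}: f^{-1}(U) = ∅ ∈ τ_X ✓.
  U = {M, O}: f^{-1}(U) = {p27, p28} ∈ τ_X ✓.
  U = {L, M, O}: f^{-1}(U) = {p27, p28} ∈ τ_X ✓.
  U = {L, M, N, O}: f^{-1}(U) = {p27, p28} ∈ τ_X ✓.
Every preimage lies in τ_X, so f IS continuous.


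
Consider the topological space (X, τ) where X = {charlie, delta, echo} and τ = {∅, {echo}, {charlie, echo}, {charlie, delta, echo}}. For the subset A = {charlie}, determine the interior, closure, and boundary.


int(A) = ∅, cl(A) = {charlie, delta}, ∂A = {charlie, delta}.

Closed sets in (X, τ) are complements of opens:
  closed(X, τ) = {∅, {delta}, {charlie, delta}, {charlie, delta, echo}}.
int(A) = ⋃ {U ∈ τ : U ⊆ A}. Opens contained in A: ∅.
Taking the union of these: int(A) = ∅.
cl(A) = ⋂ {C closed : A ⊆ C}. Closed sets containing A: {charlie, delta}, {charlie, delta, echo}.
Intersecting these: cl(A) = {charlie, delta}.
∂A = cl(A) ∖ int(A) = {charlie, delta} ∖ ∅ = {charlie, delta}.


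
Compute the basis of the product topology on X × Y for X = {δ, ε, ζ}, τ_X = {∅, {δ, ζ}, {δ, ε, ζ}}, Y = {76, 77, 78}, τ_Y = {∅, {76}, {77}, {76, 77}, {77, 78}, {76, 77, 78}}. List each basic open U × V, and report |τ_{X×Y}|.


Basis B = {∅ × ∅, {δ, ζ} × {76}, {δ, ζ} × {77}, {δ, ε, ζ} × {76}, {δ, ε, ζ} × {77}, {δ, ζ} × {76, 77}, {δ, ζ} × {77, 78}, {δ, ζ} × {76, 77, 78}, {δ, ε, ζ} × {76, 77}, {δ, ε, ζ} × {77, 78}, {δ, ε, ζ} × {76, 77, 78}}; |τ_{X×Y}| = 18.

Enumerate products U × V with U ∈ τ_X, V ∈ τ_Y (deduplicated):
  ∅ × ∅ = {} (∅)
  {δ, ζ} × {76} = {(δ,76), (ζ,76)}
  {δ, ζ} × {77} = {(δ,77), (ζ,77)}
  {δ, ε, ζ} × {76} = {(δ,76), (ε,76), (ζ,76)}
  {δ, ε, ζ} × {77} = {(δ,77), (ε,77), (ζ,77)}
  {δ, ζ} × {76, 77} = {(δ,76), (δ,77), (ζ,76), (ζ,77)}
  {δ, ζ} × {77, 78} = {(δ,77), (δ,78), (ζ,77), (ζ,78)}
  {δ, ζ} × {76, 77, 78} = {(δ,76), (δ,77), (δ,78), (ζ,76), (ζ,77), (ζ,78)}
  {δ, ε, ζ} × {76, 77} = {(δ,76), (δ,77), (ε,76), (ε,77), (ζ,76), (ζ,77)}
  {δ, ε, ζ} × {77, 78} = {(δ,77), (δ,78), (ε,77), (ε,78), (ζ,77), (ζ,78)}
  {δ, ε, ζ} × {76, 77, 78} = {(δ,76), (δ,77), (δ,78), (ε,76), (ε,77), (ε,78), (ζ,76), (ζ,77), (ζ,78)}
These 11 distinct sets form the basis B.
Close under arbitrary unions to get τ_{X×Y}; counting gives |τ_{X×Y}| = 18.


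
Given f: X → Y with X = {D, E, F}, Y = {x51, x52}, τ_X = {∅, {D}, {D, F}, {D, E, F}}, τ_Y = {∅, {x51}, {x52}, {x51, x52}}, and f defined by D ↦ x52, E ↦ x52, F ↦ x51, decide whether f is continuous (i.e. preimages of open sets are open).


f is NOT continuous.

Compute f^{-1}(U) for each U ∈ τ_Y:
  U = ∅: f^{-1}(U) = ∅ ∈ τ_X ✓.
  U = {x51}: f^{-1}(U) = {F} ∉ τ_X ✗.
  U = {x52}: f^{-1}(U) = {D, E} ∉ τ_X ✗.
  U = {x51, x52}: f^{-1}(U) = {D, E, F} ∈ τ_X ✓.
Found U = {x51} with f^{-1}(U) = {F} not in τ_X. Therefore f is NOT continuous.


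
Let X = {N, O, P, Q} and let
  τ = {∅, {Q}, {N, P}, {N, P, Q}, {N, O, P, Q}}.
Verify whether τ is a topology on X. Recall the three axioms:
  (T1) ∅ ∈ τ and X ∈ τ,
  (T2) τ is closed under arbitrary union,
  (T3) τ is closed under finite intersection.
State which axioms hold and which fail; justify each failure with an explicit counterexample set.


τ IS a topology on X.

Axiom (T1): ∅ ∈ τ? Yes; X ∈ τ? Yes.
Axiom (T2/T3): check pairwise unions and intersections of members of τ.
All pairwise intersections and unions checked — each lies in τ. Therefore τ satisfies (T1), (T2), (T3): it IS a topology on X.


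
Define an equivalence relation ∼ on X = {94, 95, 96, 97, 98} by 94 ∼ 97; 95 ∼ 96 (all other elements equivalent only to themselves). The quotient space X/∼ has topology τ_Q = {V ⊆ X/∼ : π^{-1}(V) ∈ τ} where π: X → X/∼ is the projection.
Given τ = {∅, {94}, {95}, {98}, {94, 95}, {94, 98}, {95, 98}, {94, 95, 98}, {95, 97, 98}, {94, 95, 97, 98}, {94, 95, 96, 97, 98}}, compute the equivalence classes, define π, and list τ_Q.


X/∼ = {[94=97], [95=96], [98]}; |τ_Q| = 3.

Equivalence classes: [94=97], [95=96], [98].
Quotient map π: X → X/∼ sends 94 ↦ [94=97], 95 ↦ [95=96], 96 ↦ [95=96], 97 ↦ [94=97], 98 ↦ [98].
For each subset V ⊆ X/∼, compute π^{-1}(V) ⊆ X and check whether π^{-1}(V) ∈ τ. V is open in τ_Q iff π^{-1}(V) ∈ τ.
  V = {}: π^{-1}(V) = ∅ ∈ τ ✓.
  V = {[94=97]}: π^{-1}(V) = {94, 97} ∉ τ ✗.
  V = {[95=96]}: π^{-1}(V) = {95, 96} ∉ τ ✗.
  V = {[94=97], [95=96]}: π^{-1}(V) = {94, 95, 96, 97} ∉ τ ✗.
  V = {[98]}: π^{-1}(V) = {98} ∈ τ ✓.
  V = {[94=97], [98]}: π^{-1}(V) = {94, 97, 98} ∉ τ ✗.
  V = {[95=96], [98]}: π^{-1}(V) = {95, 96, 98} ∉ τ ✗.
  V = {[94=97], [95=96], [98]}: π^{-1}(V) = {94, 95, 96, 97, 98} ∈ τ ✓.
Open sets in the quotient: τ_Q = {{}, {[98]}, {[94=97], [95=96], [98]}} (3 elements).


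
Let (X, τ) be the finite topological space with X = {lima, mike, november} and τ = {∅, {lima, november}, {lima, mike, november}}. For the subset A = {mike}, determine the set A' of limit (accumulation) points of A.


A' = ∅

For each x ∈ X, list the open sets U ∈ τ with x ∈ U, then check whether U ∩ (A ∖ {x}) ≠ ∅ for every such U.
  x = lima: open {lima, november} ∋ x has {lima, november} ∩ (A ∖ {lima}) = ∅, so x is NOT a limit point.
  x = mike: open {lima, mike, november} ∋ x has {lima, mike, november} ∩ (A ∖ {mike}) = ∅, so x is NOT a limit point.
  x = november: open {lima, november} ∋ x has {lima, november} ∩ (A ∖ {november}) = ∅, so x is NOT a limit point.
Collecting: A' = ∅.


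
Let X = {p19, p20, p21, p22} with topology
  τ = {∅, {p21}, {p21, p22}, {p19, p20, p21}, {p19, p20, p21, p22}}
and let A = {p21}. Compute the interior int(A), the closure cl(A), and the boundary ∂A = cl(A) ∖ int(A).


int(A) = {p21}, cl(A) = {p19, p20, p21, p22}, ∂A = {p19, p20, p22}.

Closed sets in (X, τ) are complements of opens:
  closed(X, τ) = {∅, {p22}, {p19, p20}, {p19, p20, p22}, {p19, p20, p21, p22}}.
int(A) = ⋃ {U ∈ τ : U ⊆ A}. Opens contained in A: ∅, {p21}.
Taking the union of these: int(A) = {p21}.
cl(A) = ⋂ {C closed : A ⊆ C}. Closed sets containing A: {p19, p20, p21, p22}.
Intersecting these: cl(A) = {p19, p20, p21, p22}.
∂A = cl(A) ∖ int(A) = {p19, p20, p21, p22} ∖ {p21} = {p19, p20, p22}.


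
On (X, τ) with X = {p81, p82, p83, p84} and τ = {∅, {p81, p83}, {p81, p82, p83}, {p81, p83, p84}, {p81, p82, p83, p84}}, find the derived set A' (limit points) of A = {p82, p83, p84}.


A' = {p81, p82, p84}

For each x ∈ X, list the open sets U ∈ τ with x ∈ U, then check whether U ∩ (A ∖ {x}) ≠ ∅ for every such U.
  x = p81: opens ∋ x are {p81, p83}, {p81, p82, p83}, {p81, p83, p84}, {p81, p82, p83, p84}; each meets A ∖ {p81}, so x IS a limit point.
  x = p82: opens ∋ x are {p81, p82, p83}, {p81, p82, p83, p84}; each meets A ∖ {p82}, so x IS a limit point.
  x = p83: open {p81, p83} ∋ x has {p81, p83} ∩ (A ∖ {p83}) = ∅, so x is NOT a limit point.
  x = p84: opens ∋ x are {p81, p83, p84}, {p81, p82, p83, p84}; each meets A ∖ {p84}, so x IS a limit point.
Collecting: A' = {p81, p82, p84}.


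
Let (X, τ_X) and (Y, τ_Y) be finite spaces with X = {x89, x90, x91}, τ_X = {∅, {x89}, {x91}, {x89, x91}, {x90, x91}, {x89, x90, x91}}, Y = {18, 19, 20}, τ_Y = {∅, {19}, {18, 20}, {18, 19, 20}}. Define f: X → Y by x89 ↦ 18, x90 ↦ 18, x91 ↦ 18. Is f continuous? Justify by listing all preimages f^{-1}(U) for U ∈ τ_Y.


f IS continuous.

Compute f^{-1}(U) for each U ∈ τ_Y:
  U = ∅: f^{-1}(U) = ∅ ∈ τ_X ✓.
  U = {19}: f^{-1}(U) = ∅ ∈ τ_X ✓.
  U = {18, 20}: f^{-1}(U) = {x89, x90, x91} ∈ τ_X ✓.
  U = {18, 19, 20}: f^{-1}(U) = {x89, x90, x91} ∈ τ_X ✓.
Every preimage lies in τ_X, so f IS continuous.


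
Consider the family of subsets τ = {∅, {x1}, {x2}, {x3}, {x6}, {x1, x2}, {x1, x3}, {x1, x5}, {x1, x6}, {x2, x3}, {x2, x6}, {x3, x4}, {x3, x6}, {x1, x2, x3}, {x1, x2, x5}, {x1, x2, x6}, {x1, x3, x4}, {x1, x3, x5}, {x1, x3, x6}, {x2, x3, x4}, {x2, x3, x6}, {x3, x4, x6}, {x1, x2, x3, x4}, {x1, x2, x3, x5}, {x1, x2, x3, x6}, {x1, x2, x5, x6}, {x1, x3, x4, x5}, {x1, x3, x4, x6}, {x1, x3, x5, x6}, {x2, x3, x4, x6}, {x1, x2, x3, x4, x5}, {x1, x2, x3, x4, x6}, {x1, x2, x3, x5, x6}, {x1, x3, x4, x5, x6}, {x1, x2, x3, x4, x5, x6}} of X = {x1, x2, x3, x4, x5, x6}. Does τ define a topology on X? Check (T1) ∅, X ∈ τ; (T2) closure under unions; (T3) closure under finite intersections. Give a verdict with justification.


τ is NOT a topology on X.

Axiom (T1): ∅ ∈ τ? Yes; X ∈ τ? Yes.
Axiom (T2/T3): check pairwise unions and intersections of members of τ.
Counterexample for (T2): {x6} ∪ {x1, x5} = {x1, x5, x6} ∉ τ. Therefore τ is NOT a topology.


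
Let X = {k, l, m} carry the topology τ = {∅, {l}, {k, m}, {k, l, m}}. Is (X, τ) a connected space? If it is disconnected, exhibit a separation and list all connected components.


(X, τ) is disconnected; components = [{l}, {k, m}].

Find clopen sets (U ∈ τ with X ∖ U ∈ τ):
  U = ∅, X ∖ U = {k, l, m} — both open, so U is clopen.
  U = {l}, X ∖ U = {k, m} — both open, so U is clopen.
  U = {k, m}, X ∖ U = {l} — both open, so U is clopen.
  U = {k, l, m}, X ∖ U = ∅ — both open, so U is clopen.
Nontrivial clopen(s) exist: e.g. {k, m}. So (X, τ) is disconnected.
Compute connected components by grouping points that agree on all clopens:
  component: {l}
  component: {k, m}


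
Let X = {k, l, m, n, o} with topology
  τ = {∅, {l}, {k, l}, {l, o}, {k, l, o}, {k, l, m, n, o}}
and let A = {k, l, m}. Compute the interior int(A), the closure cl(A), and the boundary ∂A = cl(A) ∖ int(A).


int(A) = {k, l}, cl(A) = {k, l, m, n, o}, ∂A = {m, n, o}.

Closed sets in (X, τ) are complements of opens:
  closed(X, τ) = {∅, {m, n}, {k, m, n}, {m, n, o}, {k, m, n, o}, {k, l, m, n, o}}.
int(A) = ⋃ {U ∈ τ : U ⊆ A}. Opens contained in A: ∅, {l}, {k, l}.
Taking the union of these: int(A) = {k, l}.
cl(A) = ⋂ {C closed : A ⊆ C}. Closed sets containing A: {k, l, m, n, o}.
Intersecting these: cl(A) = {k, l, m, n, o}.
∂A = cl(A) ∖ int(A) = {k, l, m, n, o} ∖ {k, l} = {m, n, o}.


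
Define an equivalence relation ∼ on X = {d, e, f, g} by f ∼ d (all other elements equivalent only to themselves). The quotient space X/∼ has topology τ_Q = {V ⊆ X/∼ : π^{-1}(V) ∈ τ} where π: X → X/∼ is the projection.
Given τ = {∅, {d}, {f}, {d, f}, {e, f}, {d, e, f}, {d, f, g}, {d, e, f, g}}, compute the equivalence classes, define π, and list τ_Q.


X/∼ = {[d=f], [e], [g]}; |τ_Q| = 5.

Equivalence classes: [d=f], [e], [g].
Quotient map π: X → X/∼ sends d ↦ [d=f], e ↦ [e], f ↦ [d=f], g ↦ [g].
For each subset V ⊆ X/∼, compute π^{-1}(V) ⊆ X and check whether π^{-1}(V) ∈ τ. V is open in τ_Q iff π^{-1}(V) ∈ τ.
  V = {}: π^{-1}(V) = ∅ ∈ τ ✓.
  V = {[d=f]}: π^{-1}(V) = {d, f} ∈ τ ✓.
  V = {[e]}: π^{-1}(V) = {e} ∉ τ ✗.
  V = {[d=f], [e]}: π^{-1}(V) = {d, e, f} ∈ τ ✓.
  V = {[g]}: π^{-1}(V) = {g} ∉ τ ✗.
  V = {[d=f], [g]}: π^{-1}(V) = {d, f, g} ∈ τ ✓.
  V = {[e], [g]}: π^{-1}(V) = {e, g} ∉ τ ✗.
  V = {[d=f], [e], [g]}: π^{-1}(V) = {d, e, f, g} ∈ τ ✓.
Open sets in the quotient: τ_Q = {{}, {[d=f]}, {[d=f], [e]}, {[d=f], [g]}, {[d=f], [e], [g]}} (5 elements).


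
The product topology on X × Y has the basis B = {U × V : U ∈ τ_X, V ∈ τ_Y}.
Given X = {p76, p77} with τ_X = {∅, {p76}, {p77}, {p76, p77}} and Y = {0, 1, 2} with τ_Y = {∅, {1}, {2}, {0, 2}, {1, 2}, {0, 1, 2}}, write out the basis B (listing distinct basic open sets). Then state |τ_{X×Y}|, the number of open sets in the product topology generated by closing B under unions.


Basis B = {∅ × ∅, {p76} × {1}, {p76} × {2}, {p77} × {1}, {p77} × {2}, {p76} × {0, 2}, {p76} × {1, 2}, {p76, p77} × {1}, {p76, p77} × {2}, {p77} × {0, 2}, {p77} × {1, 2}, {p76} × {0, 1, 2}, {p77} × {0, 1, 2}, {p76, p77} × {0, 2}, {p76, p77} × {1, 2}, {p76, p77} × {0, 1, 2}}; |τ_{X×Y}| = 36.

Enumerate products U × V with U ∈ τ_X, V ∈ τ_Y (deduplicated):
  ∅ × ∅ = {} (∅)
  {p76} × {1} = {(p76,1)}
  {p76} × {2} = {(p76,2)}
  {p77} × {1} = {(p77,1)}
  {p77} × {2} = {(p77,2)}
  {p76} × {0, 2} = {(p76,0), (p76,2)}
  {p76} × {1, 2} = {(p76,1), (p76,2)}
  {p76, p77} × {1} = {(p76,1), (p77,1)}
  {p76, p77} × {2} = {(p76,2), (p77,2)}
  {p77} × {0, 2} = {(p77,0), (p77,2)}
  {p77} × {1, 2} = {(p77,1), (p77,2)}
  {p76} × {0, 1, 2} = {(p76,0), (p76,1), (p76,2)}
  {p77} × {0, 1, 2} = {(p77,0), (p77,1), (p77,2)}
  {p76, p77} × {0, 2} = {(p76,0), (p76,2), (p77,0), (p77,2)}
  {p76, p77} × {1, 2} = {(p76,1), (p76,2), (p77,1), (p77,2)}
  {p76, p77} × {0, 1, 2} = {(p76,0), (p76,1), (p76,2), (p77,0), (p77,1), (p77,2)}
These 16 distinct sets form the basis B.
Close under arbitrary unions to get τ_{X×Y}; counting gives |τ_{X×Y}| = 36.


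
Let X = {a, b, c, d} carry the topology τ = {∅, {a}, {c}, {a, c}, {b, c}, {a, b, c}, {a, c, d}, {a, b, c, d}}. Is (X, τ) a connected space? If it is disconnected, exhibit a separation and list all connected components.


(X, τ) is connected.

Find clopen sets (U ∈ τ with X ∖ U ∈ τ):
  U = ∅, X ∖ U = {a, b, c, d} — both open, so U is clopen.
  U = {a, b, c, d}, X ∖ U = ∅ — both open, so U is clopen.
Only trivial clopens (∅ and X) exist, so (X, τ) is connected.
Compute connected components by grouping points that agree on all clopens:
  component: {a, b, c, d}


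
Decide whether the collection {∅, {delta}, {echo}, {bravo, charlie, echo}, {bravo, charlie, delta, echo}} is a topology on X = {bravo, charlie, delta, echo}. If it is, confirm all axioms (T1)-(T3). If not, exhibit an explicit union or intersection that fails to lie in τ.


τ is NOT a topology on X.

Axiom (T1): ∅ ∈ τ? Yes; X ∈ τ? Yes.
Axiom (T2/T3): check pairwise unions and intersections of members of τ.
Counterexample for (T2): {delta} ∪ {echo} = {delta, echo} ∉ τ. Therefore τ is NOT a topology.


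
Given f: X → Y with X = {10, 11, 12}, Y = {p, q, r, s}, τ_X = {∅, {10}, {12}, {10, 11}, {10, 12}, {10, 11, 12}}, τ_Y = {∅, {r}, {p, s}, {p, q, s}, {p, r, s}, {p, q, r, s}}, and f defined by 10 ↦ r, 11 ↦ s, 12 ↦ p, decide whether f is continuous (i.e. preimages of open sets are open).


f is NOT continuous.

Compute f^{-1}(U) for each U ∈ τ_Y:
  U = ∅: f^{-1}(U) = ∅ ∈ τ_X ✓.
  U = {r}: f^{-1}(U) = {10} ∈ τ_X ✓.
  U = {p, s}: f^{-1}(U) = {11, 12} ∉ τ_X ✗.
  U = {p, q, s}: f^{-1}(U) = {11, 12} ∉ τ_X ✗.
  U = {p, r, s}: f^{-1}(U) = {10, 11, 12} ∈ τ_X ✓.
  U = {p, q, r, s}: f^{-1}(U) = {10, 11, 12} ∈ τ_X ✓.
Found U = {p, s} with f^{-1}(U) = {11, 12} not in τ_X. Therefore f is NOT continuous.


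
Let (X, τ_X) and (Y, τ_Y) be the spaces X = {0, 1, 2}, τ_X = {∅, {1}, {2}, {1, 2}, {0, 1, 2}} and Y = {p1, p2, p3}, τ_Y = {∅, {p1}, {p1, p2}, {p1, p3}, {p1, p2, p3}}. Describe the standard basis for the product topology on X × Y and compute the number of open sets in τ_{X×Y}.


Basis B = {∅ × ∅, {1} × {p1}, {2} × {p1}, {1} × {p1, p2}, {1} × {p1, p3}, {1, 2} × {p1}, {2} × {p1, p2}, {2} × {p1, p3}, {0, 1, 2} × {p1}, {1} × {p1, p2, p3}, {2} × {p1, p2, p3}, {1, 2} × {p1, p2}, {1, 2} × {p1, p3}, {0, 1, 2} × {p1, p2}, {0, 1, 2} × {p1, p3}, {1, 2} × {p1, p2, p3}, {0, 1, 2} × {p1, p2, p3}}; |τ_{X×Y}| = 50.

Enumerate products U × V with U ∈ τ_X, V ∈ τ_Y (deduplicated):
  ∅ × ∅ = {} (∅)
  {1} × {p1} = {(1,p1)}
  {2} × {p1} = {(2,p1)}
  {1} × {p1, p2} = {(1,p1), (1,p2)}
  {1} × {p1, p3} = {(1,p1), (1,p3)}
  {1, 2} × {p1} = {(1,p1), (2,p1)}
  {2} × {p1, p2} = {(2,p1), (2,p2)}
  {2} × {p1, p3} = {(2,p1), (2,p3)}
  {0, 1, 2} × {p1} = {(0,p1), (1,p1), (2,p1)}
  {1} × {p1, p2, p3} = {(1,p1), (1,p2), (1,p3)}
  {2} × {p1, p2, p3} = {(2,p1), (2,p2), (2,p3)}
  {1, 2} × {p1, p2} = {(1,p1), (1,p2), (2,p1), (2,p2)}
  {1, 2} × {p1, p3} = {(1,p1), (1,p3), (2,p1), (2,p3)}
  {0, 1, 2} × {p1, p2} = {(0,p1), (0,p2), (1,p1), (1,p2), (2,p1), (2,p2)}
  {0, 1, 2} × {p1, p3} = {(0,p1), (0,p3), (1,p1), (1,p3), (2,p1), (2,p3)}
  {1, 2} × {p1, p2, p3} = {(1,p1), (1,p2), (1,p3), (2,p1), (2,p2), (2,p3)}
  {0, 1, 2} × {p1, p2, p3} = {(0,p1), (0,p2), (0,p3), (1,p1), (1,p2), (1,p3), (2,p1), (2,p2), (2,p3)}
These 17 distinct sets form the basis B.
Close under arbitrary unions to get τ_{X×Y}; counting gives |τ_{X×Y}| = 50.


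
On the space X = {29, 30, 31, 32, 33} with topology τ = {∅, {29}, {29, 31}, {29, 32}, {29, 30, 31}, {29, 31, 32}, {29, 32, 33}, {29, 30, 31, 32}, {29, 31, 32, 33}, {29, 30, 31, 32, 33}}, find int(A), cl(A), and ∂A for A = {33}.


int(A) = ∅, cl(A) = {33}, ∂A = {33}.

Closed sets in (X, τ) are complements of opens:
  closed(X, τ) = {∅, {30}, {33}, {30, 31}, {30, 33}, {32, 33}, {30, 31, 33}, {30, 32, 33}, {30, 31, 32, 33}, {29, 30, 31, 32, 33}}.
int(A) = ⋃ {U ∈ τ : U ⊆ A}. Opens contained in A: ∅.
Taking the union of these: int(A) = ∅.
cl(A) = ⋂ {C closed : A ⊆ C}. Closed sets containing A: {33}, {30, 33}, {32, 33}, {30, 31, 33}, {30, 32, 33}, {30, 31, 32, 33}, {29, 30, 31, 32, 33}.
Intersecting these: cl(A) = {33}.
∂A = cl(A) ∖ int(A) = {33} ∖ ∅ = {33}.


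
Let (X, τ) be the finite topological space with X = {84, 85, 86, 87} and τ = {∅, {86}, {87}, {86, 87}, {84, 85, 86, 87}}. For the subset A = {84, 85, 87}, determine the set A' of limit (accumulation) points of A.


A' = {84, 85}

For each x ∈ X, list the open sets U ∈ τ with x ∈ U, then check whether U ∩ (A ∖ {x}) ≠ ∅ for every such U.
  x = 84: opens ∋ x are {84, 85, 86, 87}; each meets A ∖ {84}, so x IS a limit point.
  x = 85: opens ∋ x are {84, 85, 86, 87}; each meets A ∖ {85}, so x IS a limit point.
  x = 86: open {86} ∋ x has {86} ∩ (A ∖ {86}) = ∅, so x is NOT a limit point.
  x = 87: open {87} ∋ x has {87} ∩ (A ∖ {87}) = ∅, so x is NOT a limit point.
Collecting: A' = {84, 85}.


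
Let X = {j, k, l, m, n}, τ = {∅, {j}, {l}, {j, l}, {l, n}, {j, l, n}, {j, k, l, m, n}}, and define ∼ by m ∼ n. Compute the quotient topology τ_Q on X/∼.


X/∼ = {[j], [k], [l], [m=n]}; |τ_Q| = 5.

Equivalence classes: [j], [k], [l], [m=n].
Quotient map π: X → X/∼ sends j ↦ [j], k ↦ [k], l ↦ [l], m ↦ [m=n], n ↦ [m=n].
For each subset V ⊆ X/∼, compute π^{-1}(V) ⊆ X and check whether π^{-1}(V) ∈ τ. V is open in τ_Q iff π^{-1}(V) ∈ τ.
  V = {}: π^{-1}(V) = ∅ ∈ τ ✓.
  V = {[j]}: π^{-1}(V) = {j} ∈ τ ✓.
  V = {[k]}: π^{-1}(V) = {k} ∉ τ ✗.
  V = {[j], [k]}: π^{-1}(V) = {j, k} ∉ τ ✗.
  V = {[l]}: π^{-1}(V) = {l} ∈ τ ✓.
  V = {[j], [l]}: π^{-1}(V) = {j, l} ∈ τ ✓.
  V = {[k], [l]}: π^{-1}(V) = {k, l} ∉ τ ✗.
  V = {[j], [k], [l]}: π^{-1}(V) = {j, k, l} ∉ τ ✗.
  V = {[m=n]}: π^{-1}(V) = {m, n} ∉ τ ✗.
  V = {[j], [m=n]}: π^{-1}(V) = {j, m, n} ∉ τ ✗.
  V = {[k], [m=n]}: π^{-1}(V) = {k, m, n} ∉ τ ✗.
  V = {[j], [k], [m=n]}: π^{-1}(V) = {j, k, m, n} ∉ τ ✗.
  V = {[l], [m=n]}: π^{-1}(V) = {l, m, n} ∉ τ ✗.
  V = {[j], [l], [m=n]}: π^{-1}(V) = {j, l, m, n} ∉ τ ✗.
  V = {[k], [l], [m=n]}: π^{-1}(V) = {k, l, m, n} ∉ τ ✗.
  V = {[j], [k], [l], [m=n]}: π^{-1}(V) = {j, k, l, m, n} ∈ τ ✓.
Open sets in the quotient: τ_Q = {{}, {[j]}, {[l]}, {[j], [l]}, {[j], [k], [l], [m=n]}} (5 elements).
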